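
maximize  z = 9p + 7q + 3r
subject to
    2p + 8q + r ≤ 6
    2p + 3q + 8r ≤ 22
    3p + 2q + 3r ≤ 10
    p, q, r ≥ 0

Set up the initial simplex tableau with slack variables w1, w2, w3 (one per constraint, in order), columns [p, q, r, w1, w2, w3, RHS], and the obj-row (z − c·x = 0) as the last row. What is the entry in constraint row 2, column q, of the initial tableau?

3

Constraint 2 has coefficient 3 on q.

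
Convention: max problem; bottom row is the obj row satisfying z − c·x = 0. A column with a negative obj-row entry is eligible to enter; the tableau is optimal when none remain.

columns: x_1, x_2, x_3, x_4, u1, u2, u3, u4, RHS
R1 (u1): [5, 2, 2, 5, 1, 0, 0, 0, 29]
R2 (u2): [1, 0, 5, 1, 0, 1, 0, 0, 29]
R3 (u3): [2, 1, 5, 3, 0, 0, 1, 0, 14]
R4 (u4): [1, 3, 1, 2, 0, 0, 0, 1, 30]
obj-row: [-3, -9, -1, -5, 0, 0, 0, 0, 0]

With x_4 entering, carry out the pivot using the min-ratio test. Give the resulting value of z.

Ratio test on column x_4 — row 1: 29/5 = 29/5; row 2: 29/1 = 29; row 3: 14/3 = 14/3; row 4: 30/2 = 15. Minimum is 14/3 at row 3 (u3 leaves); pivot element 3.
Pivot on row 3; the obj-row RHS becomes 0 − (-5)·(14/3) = 70/3.

70/3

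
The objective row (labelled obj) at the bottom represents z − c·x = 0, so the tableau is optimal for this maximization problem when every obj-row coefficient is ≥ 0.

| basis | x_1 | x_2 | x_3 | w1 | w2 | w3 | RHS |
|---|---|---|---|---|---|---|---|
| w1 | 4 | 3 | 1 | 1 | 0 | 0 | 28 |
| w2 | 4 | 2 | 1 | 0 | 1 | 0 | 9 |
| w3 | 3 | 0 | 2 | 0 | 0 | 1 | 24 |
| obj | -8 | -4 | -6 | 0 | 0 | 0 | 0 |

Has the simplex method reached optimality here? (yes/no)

The obj-row has a negative entry -8 in column x_1, so it is not optimal.

no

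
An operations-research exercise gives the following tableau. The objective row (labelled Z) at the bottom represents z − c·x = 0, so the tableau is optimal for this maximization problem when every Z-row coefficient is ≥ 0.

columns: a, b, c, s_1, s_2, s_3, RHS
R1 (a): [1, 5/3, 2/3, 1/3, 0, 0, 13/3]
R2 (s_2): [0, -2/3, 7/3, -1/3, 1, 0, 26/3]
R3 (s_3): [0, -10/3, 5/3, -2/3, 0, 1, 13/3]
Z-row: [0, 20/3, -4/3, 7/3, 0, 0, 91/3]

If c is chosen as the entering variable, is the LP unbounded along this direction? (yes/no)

no

Column c has positive entries in row(s) 1, 2, 3, so the ratio test bounds it — not unbounded.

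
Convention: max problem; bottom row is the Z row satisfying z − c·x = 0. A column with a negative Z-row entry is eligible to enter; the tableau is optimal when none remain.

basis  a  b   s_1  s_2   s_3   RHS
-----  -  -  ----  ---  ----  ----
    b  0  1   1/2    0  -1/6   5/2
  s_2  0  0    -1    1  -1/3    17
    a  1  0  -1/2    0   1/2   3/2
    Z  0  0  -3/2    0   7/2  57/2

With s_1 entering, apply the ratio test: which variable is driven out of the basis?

b

Column s_1 entries and ratios — b: (5/2)/(1/2) = 5; s_2: -1 ≤ 0, skip; a: -1/2 ≤ 0, skip.
Smallest ratio is 5 in the row of b, so b leaves.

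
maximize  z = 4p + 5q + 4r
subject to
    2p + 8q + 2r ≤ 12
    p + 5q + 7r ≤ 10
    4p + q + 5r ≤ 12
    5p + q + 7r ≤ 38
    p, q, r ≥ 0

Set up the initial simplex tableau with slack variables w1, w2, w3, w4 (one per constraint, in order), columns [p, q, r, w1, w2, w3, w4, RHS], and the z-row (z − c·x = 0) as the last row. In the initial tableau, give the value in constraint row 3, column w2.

0

Slack w2 belongs to constraint 2; its column is the unit vector e_2, so the entry in row 3 is 0.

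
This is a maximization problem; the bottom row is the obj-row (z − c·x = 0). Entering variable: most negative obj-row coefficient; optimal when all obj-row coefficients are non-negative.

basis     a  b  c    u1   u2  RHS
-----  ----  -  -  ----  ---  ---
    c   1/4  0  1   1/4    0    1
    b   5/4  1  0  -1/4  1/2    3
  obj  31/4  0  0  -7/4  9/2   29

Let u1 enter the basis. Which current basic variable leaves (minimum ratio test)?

c

Column u1 entries and ratios — c: 1/(1/4) = 4; b: -1/4 ≤ 0, skip.
Smallest ratio is 4 in the row of c, so c leaves.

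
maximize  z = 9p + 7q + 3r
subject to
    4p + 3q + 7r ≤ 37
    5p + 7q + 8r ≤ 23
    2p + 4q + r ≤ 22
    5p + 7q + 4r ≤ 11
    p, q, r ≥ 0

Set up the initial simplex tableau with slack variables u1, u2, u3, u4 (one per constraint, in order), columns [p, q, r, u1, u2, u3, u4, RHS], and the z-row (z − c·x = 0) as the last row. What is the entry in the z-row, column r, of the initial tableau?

-3

The z-row carries the negated objective coefficients: the r entry is -3.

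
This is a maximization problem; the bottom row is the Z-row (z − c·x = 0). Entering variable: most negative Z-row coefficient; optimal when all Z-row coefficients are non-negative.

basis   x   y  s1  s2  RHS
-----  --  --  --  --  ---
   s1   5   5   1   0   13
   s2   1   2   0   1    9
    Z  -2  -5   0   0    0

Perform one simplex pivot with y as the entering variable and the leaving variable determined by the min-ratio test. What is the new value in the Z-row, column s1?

Ratio test on column y — row 1: 13/5 = 13/5; row 2: 9/2 = 9/2. Minimum is 13/5 at row 1 (s1 leaves); pivot element 5.
Divide row 1 by 5; eliminate column y from the other rows.
Z-row update in column s1: 0 − (-5)·(1/5) = 1.

1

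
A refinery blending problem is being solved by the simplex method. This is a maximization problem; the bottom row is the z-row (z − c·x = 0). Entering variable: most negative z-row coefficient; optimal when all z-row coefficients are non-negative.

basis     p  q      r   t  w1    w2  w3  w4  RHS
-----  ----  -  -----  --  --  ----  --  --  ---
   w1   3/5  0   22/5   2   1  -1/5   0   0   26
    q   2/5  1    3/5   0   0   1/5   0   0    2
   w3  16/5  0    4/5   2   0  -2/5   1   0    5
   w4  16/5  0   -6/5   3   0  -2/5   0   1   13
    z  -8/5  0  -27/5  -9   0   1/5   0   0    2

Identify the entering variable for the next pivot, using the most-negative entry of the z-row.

Negative z-row entries: p: -8/5, r: -27/5, t: -9.
The most negative is -9 in column t, so t enters.

t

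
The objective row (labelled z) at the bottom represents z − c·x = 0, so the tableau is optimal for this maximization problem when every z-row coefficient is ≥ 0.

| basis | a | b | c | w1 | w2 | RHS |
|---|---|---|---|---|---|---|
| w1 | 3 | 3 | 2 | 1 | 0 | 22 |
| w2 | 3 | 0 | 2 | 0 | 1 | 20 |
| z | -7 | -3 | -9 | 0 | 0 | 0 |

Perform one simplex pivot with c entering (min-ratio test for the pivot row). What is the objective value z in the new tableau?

Ratio test on column c — row 1: 22/2 = 11; row 2: 20/2 = 10. Minimum is 10 at row 2 (w2 leaves); pivot element 2.
Pivot on row 2; the z-row RHS becomes 0 − (-9)·10 = 90.

90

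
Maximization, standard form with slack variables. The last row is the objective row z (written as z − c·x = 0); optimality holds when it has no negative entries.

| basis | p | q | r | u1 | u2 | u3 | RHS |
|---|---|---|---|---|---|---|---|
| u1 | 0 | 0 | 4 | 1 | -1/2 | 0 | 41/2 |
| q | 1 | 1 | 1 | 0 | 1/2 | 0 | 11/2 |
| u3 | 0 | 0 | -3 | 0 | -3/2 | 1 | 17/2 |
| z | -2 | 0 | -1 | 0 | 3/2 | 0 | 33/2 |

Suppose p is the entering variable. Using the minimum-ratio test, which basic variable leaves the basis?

q

Column p entries and ratios — u1: 0 ≤ 0, skip; q: (11/2)/1 = 11/2; u3: 0 ≤ 0, skip.
Smallest ratio is 11/2 in the row of q, so q leaves.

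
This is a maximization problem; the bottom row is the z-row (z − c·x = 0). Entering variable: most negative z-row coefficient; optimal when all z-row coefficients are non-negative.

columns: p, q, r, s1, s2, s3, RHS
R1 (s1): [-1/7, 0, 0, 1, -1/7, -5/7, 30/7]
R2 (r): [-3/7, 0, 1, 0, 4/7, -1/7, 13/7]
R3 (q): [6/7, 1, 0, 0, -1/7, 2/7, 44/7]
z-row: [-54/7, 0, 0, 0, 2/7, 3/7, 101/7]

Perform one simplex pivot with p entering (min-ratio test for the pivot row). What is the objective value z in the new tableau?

71

Ratio test on column p — row 1: entry -1/7 ≤ 0; row 2: entry -3/7 ≤ 0; row 3: (44/7)/(6/7) = 22/3. Minimum is 22/3 at row 3 (q leaves); pivot element 6/7.
Pivot on row 3; the z-row RHS becomes 101/7 − (-54/7)·(22/3) = 71.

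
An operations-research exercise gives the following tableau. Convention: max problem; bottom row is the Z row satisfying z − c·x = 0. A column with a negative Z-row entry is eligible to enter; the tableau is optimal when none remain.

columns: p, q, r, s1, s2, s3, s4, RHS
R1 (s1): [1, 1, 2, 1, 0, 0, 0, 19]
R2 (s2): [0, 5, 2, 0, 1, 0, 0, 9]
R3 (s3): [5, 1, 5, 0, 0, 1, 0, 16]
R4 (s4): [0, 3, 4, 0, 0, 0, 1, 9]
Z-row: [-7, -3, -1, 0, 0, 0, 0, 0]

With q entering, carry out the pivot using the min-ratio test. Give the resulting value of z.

Ratio test on column q — row 1: 19/1 = 19; row 2: 9/5 = 9/5; row 3: 16/1 = 16; row 4: 9/3 = 3. Minimum is 9/5 at row 2 (s2 leaves); pivot element 5.
Pivot on row 2; the Z-row RHS becomes 0 − (-3)·(9/5) = 27/5.

27/5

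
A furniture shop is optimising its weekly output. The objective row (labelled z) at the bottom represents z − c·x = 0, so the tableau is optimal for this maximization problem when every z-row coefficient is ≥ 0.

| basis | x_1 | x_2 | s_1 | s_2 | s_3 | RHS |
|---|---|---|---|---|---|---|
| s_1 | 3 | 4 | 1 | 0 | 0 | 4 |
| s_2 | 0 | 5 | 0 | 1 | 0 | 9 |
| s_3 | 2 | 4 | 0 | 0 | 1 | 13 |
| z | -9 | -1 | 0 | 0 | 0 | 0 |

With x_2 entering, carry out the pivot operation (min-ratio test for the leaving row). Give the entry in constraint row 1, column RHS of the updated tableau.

Ratio test on column x_2 — row 1: 4/4 = 1; row 2: 9/5 = 9/5; row 3: 13/4 = 13/4. Minimum is 1 at row 1 (s_1 leaves); pivot element 4.
Divide row 1 by 4; eliminate column x_2 from the other rows.
In the new row 1, the RHS entry is the old entry divided by the pivot: 4/4 = 1.

1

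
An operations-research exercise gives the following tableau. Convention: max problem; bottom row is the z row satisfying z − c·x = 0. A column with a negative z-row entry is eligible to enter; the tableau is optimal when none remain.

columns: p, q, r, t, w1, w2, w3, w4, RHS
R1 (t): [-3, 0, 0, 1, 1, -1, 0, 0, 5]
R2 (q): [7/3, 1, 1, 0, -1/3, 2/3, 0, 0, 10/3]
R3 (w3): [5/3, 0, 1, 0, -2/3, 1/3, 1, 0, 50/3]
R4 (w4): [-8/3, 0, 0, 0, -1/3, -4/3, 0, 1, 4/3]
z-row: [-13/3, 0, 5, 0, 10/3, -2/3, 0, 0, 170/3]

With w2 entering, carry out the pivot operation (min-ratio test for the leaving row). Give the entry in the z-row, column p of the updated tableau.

Ratio test on column w2 — row 1: entry -1 ≤ 0; row 2: (10/3)/(2/3) = 5; row 3: (50/3)/(1/3) = 50; row 4: entry -4/3 ≤ 0. Minimum is 5 at row 2 (q leaves); pivot element 2/3.
Divide row 2 by 2/3; eliminate column w2 from the other rows.
z-row update in column p: -13/3 − (-2/3)·(7/2) = -2.

-2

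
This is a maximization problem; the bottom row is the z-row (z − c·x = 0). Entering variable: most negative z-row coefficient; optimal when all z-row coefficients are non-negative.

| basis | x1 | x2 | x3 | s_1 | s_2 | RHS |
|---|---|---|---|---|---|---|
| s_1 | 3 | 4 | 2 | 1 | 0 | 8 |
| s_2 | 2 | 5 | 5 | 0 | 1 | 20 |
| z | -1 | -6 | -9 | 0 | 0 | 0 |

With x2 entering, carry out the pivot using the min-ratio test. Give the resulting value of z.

12

Ratio test on column x2 — row 1: 8/4 = 2; row 2: 20/5 = 4. Minimum is 2 at row 1 (s_1 leaves); pivot element 4.
Pivot on row 1; the z-row RHS becomes 0 − (-6)·2 = 12.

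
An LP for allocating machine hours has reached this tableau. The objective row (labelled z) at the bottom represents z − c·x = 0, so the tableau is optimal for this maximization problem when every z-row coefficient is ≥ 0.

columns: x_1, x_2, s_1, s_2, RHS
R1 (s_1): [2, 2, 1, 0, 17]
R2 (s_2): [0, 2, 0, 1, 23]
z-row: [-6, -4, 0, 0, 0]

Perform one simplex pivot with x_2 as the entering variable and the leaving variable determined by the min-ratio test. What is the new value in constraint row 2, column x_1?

Ratio test on column x_2 — row 1: 17/2 = 17/2; row 2: 23/2 = 23/2. Minimum is 17/2 at row 1 (s_1 leaves); pivot element 2.
Divide row 1 by 2; eliminate column x_2 from the other rows.
Row 2 update in column x_1: 0 − 2·1 = -2.

-2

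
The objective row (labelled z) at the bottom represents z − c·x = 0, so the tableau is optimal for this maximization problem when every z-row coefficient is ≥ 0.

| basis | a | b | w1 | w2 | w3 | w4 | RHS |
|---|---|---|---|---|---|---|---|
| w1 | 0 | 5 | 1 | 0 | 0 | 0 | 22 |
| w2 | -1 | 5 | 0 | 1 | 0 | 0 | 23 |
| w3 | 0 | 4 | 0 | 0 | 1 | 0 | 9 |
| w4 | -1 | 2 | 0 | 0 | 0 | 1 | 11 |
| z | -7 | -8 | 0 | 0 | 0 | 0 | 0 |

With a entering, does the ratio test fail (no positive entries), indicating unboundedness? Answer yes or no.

yes

Every constraint-row entry in column a is ≤ 0, so increasing a is unbounded.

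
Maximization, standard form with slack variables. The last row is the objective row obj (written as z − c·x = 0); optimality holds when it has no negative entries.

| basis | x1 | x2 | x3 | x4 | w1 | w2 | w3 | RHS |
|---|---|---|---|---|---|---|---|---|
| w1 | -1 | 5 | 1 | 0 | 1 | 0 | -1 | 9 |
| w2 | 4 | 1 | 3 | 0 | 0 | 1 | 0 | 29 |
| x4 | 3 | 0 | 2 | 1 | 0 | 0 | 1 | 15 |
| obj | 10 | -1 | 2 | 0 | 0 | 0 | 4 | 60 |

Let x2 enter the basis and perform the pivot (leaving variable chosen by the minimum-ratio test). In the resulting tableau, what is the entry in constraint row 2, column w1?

-1/5

Ratio test on column x2 — row 1: 9/5 = 9/5; row 2: 29/1 = 29; row 3: entry 0 ≤ 0. Minimum is 9/5 at row 1 (w1 leaves); pivot element 5.
Divide row 1 by 5; eliminate column x2 from the other rows.
Row 2 update in column w1: 0 − 1·(1/5) = -1/5.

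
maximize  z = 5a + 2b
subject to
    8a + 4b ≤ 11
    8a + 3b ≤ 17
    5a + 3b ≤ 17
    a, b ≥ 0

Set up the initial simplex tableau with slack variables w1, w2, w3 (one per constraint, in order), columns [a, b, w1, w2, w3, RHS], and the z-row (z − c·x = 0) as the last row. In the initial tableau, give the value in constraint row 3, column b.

Constraint 3 has coefficient 3 on b.

3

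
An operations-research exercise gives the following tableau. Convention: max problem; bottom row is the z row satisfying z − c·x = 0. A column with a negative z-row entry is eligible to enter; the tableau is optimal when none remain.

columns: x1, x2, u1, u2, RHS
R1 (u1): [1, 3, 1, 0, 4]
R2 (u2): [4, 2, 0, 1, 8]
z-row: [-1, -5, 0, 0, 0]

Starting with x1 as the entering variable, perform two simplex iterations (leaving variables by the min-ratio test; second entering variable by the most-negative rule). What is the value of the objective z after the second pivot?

28/5

Ratio test on column x1 — row 1: 4/1 = 4; row 2: 8/4 = 2. Minimum is 2 at row 2 (u2 leaves); pivot element 4.
Pivot on row 2; the z-row RHS becomes 0 − (-1)·2 = 2.
Next entering variable (most negative z-row entry -9/2): x2.
Ratio test on column x2 — row 1: 2/(5/2) = 4/5; row 2: 2/(1/2) = 4. Minimum is 4/5 at row 1 (u1 leaves); pivot element 5/2.
After the second pivot the z-row RHS is 2 − (-9/2)·(4/5) = 28/5.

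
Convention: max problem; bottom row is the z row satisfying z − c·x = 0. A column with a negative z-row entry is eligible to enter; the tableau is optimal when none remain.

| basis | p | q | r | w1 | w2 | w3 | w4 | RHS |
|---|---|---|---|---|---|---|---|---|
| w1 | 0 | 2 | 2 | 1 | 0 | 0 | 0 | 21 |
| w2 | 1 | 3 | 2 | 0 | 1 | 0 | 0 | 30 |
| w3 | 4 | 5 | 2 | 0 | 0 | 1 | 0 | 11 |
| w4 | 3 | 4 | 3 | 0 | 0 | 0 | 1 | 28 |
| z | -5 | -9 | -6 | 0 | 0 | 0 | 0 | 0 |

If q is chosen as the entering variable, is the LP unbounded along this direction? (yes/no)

Column q has positive entries in row(s) 1, 2, 3, 4, so the ratio test bounds it — not unbounded.

no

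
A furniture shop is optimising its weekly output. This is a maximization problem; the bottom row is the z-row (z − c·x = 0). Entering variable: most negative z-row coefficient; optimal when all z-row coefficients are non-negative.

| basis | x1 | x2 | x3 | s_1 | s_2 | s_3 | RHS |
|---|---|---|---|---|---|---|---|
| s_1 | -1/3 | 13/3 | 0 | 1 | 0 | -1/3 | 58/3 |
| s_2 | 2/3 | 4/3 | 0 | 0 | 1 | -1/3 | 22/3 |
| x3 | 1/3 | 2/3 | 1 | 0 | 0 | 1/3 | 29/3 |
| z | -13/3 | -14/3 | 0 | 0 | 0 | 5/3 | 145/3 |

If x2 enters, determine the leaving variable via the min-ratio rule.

Column x2 entries and ratios — s_1: (58/3)/(13/3) = 58/13; s_2: (22/3)/(4/3) = 11/2; x3: (29/3)/(2/3) = 29/2.
Smallest ratio is 58/13 in the row of s_1, so s_1 leaves.

s_1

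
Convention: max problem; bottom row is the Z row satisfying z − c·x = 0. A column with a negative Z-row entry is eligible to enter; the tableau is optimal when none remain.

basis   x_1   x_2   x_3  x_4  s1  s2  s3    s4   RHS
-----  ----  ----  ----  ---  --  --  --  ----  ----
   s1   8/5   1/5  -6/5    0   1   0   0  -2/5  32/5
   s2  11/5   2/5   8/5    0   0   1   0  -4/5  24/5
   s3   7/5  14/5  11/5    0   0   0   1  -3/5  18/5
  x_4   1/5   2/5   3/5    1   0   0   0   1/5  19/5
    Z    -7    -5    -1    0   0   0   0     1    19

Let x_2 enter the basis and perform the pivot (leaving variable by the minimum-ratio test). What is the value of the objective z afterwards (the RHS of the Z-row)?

Ratio test on column x_2 — row 1: (32/5)/(1/5) = 32; row 2: (24/5)/(2/5) = 12; row 3: (18/5)/(14/5) = 9/7; row 4: (19/5)/(2/5) = 19/2. Minimum is 9/7 at row 3 (s3 leaves); pivot element 14/5.
Pivot on row 3; the Z-row RHS becomes 19 − (-5)·(9/7) = 178/7.

178/7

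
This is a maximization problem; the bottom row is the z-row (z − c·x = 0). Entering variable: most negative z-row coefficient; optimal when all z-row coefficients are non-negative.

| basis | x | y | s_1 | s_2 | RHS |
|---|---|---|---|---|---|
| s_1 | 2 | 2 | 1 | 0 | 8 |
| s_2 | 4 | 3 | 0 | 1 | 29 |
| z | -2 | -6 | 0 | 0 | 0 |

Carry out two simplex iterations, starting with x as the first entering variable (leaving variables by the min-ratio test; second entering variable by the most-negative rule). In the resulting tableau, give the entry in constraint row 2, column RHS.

17

Ratio test on column x — row 1: 8/2 = 4; row 2: 29/4 = 29/4. Minimum is 4 at row 1 (s_1 leaves); pivot element 2.
Divide row 1 by 2; eliminate column x from the other rows.
Second iteration: most negative z-row entry is -4 in column y, so y enters.
Ratio test on column y — row 1: 4/1 = 4; row 2: entry -1 ≤ 0. Minimum is 4 at row 1 (x leaves); pivot element 1.
Divide row 1 by 1; eliminate column y from the other rows.
After both pivots, the entry at constraint row 2, column RHS is 17.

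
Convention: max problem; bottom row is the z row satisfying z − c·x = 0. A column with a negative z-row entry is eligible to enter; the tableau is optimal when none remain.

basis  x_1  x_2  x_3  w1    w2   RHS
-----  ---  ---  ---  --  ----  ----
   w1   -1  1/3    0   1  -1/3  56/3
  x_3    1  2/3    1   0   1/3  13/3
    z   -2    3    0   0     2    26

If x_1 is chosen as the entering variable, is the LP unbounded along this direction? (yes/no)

no

Column x_1 has positive entries in row(s) 2, so the ratio test bounds it — not unbounded.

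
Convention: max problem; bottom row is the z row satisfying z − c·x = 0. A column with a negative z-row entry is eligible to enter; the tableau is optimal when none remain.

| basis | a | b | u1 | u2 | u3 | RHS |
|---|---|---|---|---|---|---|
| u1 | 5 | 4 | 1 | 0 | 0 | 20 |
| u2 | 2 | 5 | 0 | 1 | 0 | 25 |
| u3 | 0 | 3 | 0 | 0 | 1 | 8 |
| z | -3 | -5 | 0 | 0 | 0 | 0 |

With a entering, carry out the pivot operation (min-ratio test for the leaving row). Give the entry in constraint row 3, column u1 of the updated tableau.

0

Ratio test on column a — row 1: 20/5 = 4; row 2: 25/2 = 25/2; row 3: entry 0 ≤ 0. Minimum is 4 at row 1 (u1 leaves); pivot element 5.
Divide row 1 by 5; eliminate column a from the other rows.
Row 3 update in column u1: 0 − 0·(1/5) = 0.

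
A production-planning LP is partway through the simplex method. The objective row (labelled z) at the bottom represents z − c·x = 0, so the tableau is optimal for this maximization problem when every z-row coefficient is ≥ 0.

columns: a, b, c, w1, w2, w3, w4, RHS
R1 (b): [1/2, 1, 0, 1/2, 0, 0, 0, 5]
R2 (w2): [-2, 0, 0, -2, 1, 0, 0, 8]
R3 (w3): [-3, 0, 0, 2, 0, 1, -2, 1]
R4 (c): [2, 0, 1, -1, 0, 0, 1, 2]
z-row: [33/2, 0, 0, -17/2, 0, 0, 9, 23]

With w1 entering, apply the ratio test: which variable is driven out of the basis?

Column w1 entries and ratios — b: 5/(1/2) = 10; w2: -2 ≤ 0, skip; w3: 1/2 = 1/2; c: -1 ≤ 0, skip.
Smallest ratio is 1/2 in the row of w3, so w3 leaves.

w3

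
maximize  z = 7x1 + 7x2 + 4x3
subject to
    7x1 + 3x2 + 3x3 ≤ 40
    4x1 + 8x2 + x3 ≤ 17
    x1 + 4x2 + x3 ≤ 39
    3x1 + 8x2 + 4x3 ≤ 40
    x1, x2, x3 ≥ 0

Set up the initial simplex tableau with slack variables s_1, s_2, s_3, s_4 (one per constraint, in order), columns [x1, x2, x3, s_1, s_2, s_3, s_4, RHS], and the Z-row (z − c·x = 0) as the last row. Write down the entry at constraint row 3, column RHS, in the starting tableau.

The RHS of constraint 3 is b_3 = 39.

39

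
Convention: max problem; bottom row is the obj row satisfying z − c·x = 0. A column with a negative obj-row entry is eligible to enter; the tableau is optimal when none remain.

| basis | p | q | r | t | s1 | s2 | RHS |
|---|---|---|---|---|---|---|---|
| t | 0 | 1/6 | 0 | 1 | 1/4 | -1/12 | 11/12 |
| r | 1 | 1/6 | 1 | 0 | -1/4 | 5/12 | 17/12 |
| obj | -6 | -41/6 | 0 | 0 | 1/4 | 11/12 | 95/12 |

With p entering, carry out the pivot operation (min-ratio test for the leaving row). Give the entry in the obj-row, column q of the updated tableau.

-35/6

Ratio test on column p — row 1: entry 0 ≤ 0; row 2: (17/12)/1 = 17/12. Minimum is 17/12 at row 2 (r leaves); pivot element 1.
Divide row 2 by 1; eliminate column p from the other rows.
obj-row update in column q: -41/6 − (-6)·(1/6) = -35/6.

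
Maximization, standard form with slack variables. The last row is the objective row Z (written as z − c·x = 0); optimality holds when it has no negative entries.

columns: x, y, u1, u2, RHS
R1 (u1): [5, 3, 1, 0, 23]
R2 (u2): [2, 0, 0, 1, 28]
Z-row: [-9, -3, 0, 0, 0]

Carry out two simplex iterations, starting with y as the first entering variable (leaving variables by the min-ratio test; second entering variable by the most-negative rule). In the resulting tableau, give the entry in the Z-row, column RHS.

207/5

Ratio test on column y — row 1: 23/3 = 23/3; row 2: entry 0 ≤ 0. Minimum is 23/3 at row 1 (u1 leaves); pivot element 3.
Divide row 1 by 3; eliminate column y from the other rows.
Second iteration: most negative Z-row entry is -4 in column x, so x enters.
Ratio test on column x — row 1: (23/3)/(5/3) = 23/5; row 2: 28/2 = 14. Minimum is 23/5 at row 1 (y leaves); pivot element 5/3.
Divide row 1 by 5/3; eliminate column x from the other rows.
After both pivots, the entry at the Z-row, column RHS is 207/5.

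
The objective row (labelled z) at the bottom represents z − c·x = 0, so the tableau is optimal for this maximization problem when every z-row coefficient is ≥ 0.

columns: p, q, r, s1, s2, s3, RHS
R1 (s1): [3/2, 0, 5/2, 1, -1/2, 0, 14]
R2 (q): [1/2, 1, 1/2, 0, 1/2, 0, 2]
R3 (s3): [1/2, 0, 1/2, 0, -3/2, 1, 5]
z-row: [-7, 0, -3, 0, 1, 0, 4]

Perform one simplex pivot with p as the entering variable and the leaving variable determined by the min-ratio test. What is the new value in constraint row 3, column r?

Ratio test on column p — row 1: 14/(3/2) = 28/3; row 2: 2/(1/2) = 4; row 3: 5/(1/2) = 10. Minimum is 4 at row 2 (q leaves); pivot element 1/2.
Divide row 2 by 1/2; eliminate column p from the other rows.
Row 3 update in column r: 1/2 − (1/2)·1 = 0.

0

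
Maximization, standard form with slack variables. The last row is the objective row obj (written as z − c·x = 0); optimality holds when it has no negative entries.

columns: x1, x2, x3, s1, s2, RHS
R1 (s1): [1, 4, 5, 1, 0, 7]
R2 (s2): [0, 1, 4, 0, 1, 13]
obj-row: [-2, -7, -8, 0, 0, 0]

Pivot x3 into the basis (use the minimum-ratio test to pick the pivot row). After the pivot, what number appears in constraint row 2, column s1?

Ratio test on column x3 — row 1: 7/5 = 7/5; row 2: 13/4 = 13/4. Minimum is 7/5 at row 1 (s1 leaves); pivot element 5.
Divide row 1 by 5; eliminate column x3 from the other rows.
Row 2 update in column s1: 0 − 4·(1/5) = -4/5.

-4/5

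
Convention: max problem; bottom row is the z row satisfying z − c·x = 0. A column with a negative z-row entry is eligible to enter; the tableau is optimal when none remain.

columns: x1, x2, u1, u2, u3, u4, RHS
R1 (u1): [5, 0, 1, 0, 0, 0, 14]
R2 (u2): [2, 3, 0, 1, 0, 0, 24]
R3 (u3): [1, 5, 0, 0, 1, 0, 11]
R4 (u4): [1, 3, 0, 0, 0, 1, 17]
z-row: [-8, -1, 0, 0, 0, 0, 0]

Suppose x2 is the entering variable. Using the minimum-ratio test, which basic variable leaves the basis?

u3

Column x2 entries and ratios — u1: 0 ≤ 0, skip; u2: 24/3 = 8; u3: 11/5 = 11/5; u4: 17/3 = 17/3.
Smallest ratio is 11/5 in the row of u3, so u3 leaves.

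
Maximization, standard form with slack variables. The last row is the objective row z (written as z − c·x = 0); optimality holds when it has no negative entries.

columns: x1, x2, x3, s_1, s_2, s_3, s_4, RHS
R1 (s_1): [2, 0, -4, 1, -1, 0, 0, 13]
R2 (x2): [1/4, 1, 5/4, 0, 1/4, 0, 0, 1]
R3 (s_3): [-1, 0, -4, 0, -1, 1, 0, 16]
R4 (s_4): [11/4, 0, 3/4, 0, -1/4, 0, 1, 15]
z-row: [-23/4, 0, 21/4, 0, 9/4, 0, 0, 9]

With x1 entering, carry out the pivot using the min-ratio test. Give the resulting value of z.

Ratio test on column x1 — row 1: 13/2 = 13/2; row 2: 1/(1/4) = 4; row 3: entry -1 ≤ 0; row 4: 15/(11/4) = 60/11. Minimum is 4 at row 2 (x2 leaves); pivot element 1/4.
Pivot on row 2; the z-row RHS becomes 9 − (-23/4)·4 = 32.

32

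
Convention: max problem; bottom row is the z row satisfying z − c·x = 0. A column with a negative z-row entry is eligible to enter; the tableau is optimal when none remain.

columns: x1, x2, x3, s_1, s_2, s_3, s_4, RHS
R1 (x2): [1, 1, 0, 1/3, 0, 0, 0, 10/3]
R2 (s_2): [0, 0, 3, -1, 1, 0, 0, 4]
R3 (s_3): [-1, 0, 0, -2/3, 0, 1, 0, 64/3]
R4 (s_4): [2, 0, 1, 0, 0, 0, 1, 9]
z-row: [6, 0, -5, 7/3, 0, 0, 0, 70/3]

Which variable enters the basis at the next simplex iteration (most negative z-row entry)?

Negative z-row entries: x3: -5.
The most negative is -5 in column x3, so x3 enters.

x3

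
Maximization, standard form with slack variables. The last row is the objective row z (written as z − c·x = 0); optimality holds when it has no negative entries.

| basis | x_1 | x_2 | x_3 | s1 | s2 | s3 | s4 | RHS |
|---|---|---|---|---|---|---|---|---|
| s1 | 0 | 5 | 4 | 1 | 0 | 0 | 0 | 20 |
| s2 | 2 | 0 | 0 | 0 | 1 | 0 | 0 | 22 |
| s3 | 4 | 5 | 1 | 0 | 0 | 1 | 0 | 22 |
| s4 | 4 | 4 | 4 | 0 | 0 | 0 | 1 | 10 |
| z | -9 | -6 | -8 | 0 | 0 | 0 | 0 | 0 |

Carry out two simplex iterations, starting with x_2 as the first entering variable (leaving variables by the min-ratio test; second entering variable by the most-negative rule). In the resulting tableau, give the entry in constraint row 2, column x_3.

-2

Ratio test on column x_2 — row 1: 20/5 = 4; row 2: entry 0 ≤ 0; row 3: 22/5 = 22/5; row 4: 10/4 = 5/2. Minimum is 5/2 at row 4 (s4 leaves); pivot element 4.
Divide row 4 by 4; eliminate column x_2 from the other rows.
Second iteration: most negative z-row entry is -3 in column x_1, so x_1 enters.
Ratio test on column x_1 — row 1: entry -5 ≤ 0; row 2: 22/2 = 11; row 3: entry -1 ≤ 0; row 4: (5/2)/1 = 5/2. Minimum is 5/2 at row 4 (x_2 leaves); pivot element 1.
Divide row 4 by 1; eliminate column x_1 from the other rows.
After both pivots, the entry at constraint row 2, column x_3 is -2.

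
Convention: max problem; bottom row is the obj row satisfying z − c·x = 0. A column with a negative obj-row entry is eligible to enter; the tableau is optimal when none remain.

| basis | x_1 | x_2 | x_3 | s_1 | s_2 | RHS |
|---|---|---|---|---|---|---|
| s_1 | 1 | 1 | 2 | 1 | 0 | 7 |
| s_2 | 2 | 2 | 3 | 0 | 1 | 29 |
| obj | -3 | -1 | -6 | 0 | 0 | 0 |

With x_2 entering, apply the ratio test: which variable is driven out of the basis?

Column x_2 entries and ratios — s_1: 7/1 = 7; s_2: 29/2 = 29/2.
Smallest ratio is 7 in the row of s_1, so s_1 leaves.

s_1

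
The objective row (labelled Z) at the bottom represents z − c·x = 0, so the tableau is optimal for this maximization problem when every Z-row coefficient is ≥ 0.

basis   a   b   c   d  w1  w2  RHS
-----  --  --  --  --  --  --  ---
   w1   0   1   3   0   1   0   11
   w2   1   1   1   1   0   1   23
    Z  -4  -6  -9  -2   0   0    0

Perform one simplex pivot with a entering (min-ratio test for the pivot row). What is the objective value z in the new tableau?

Ratio test on column a — row 1: entry 0 ≤ 0; row 2: 23/1 = 23. Minimum is 23 at row 2 (w2 leaves); pivot element 1.
Pivot on row 2; the Z-row RHS becomes 0 − (-4)·23 = 92.

92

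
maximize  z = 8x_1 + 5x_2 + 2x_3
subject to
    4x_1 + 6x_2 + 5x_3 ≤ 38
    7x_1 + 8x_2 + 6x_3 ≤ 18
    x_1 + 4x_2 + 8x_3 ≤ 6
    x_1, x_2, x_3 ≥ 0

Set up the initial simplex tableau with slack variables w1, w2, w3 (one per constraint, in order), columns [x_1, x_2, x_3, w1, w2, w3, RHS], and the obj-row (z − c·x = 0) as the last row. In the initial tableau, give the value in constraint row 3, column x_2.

Constraint 3 has coefficient 4 on x_2.

4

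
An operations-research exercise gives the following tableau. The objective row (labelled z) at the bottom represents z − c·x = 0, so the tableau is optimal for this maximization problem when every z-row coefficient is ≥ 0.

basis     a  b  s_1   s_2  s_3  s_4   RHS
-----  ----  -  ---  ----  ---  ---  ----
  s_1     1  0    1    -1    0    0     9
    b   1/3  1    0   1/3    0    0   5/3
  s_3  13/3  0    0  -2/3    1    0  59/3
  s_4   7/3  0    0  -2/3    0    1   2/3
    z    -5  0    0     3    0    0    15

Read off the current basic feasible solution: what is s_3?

s_3 is basic (row 3); its value is the RHS of that row, 59/3.

59/3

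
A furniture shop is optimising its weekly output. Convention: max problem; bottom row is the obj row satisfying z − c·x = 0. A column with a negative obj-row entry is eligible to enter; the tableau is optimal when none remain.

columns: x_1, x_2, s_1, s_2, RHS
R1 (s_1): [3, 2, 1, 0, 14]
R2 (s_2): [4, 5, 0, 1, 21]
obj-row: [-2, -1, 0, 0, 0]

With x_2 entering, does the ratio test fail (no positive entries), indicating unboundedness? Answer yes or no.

Column x_2 has positive entries in row(s) 1, 2, so the ratio test bounds it — not unbounded.

no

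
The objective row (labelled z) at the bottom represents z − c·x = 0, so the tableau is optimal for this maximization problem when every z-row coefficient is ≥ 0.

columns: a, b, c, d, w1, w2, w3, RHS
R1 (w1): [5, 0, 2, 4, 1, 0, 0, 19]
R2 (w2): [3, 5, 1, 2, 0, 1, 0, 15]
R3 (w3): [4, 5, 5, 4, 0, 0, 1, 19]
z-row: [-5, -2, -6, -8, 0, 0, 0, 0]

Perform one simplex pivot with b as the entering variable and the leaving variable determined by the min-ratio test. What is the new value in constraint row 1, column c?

Ratio test on column b — row 1: entry 0 ≤ 0; row 2: 15/5 = 3; row 3: 19/5 = 19/5. Minimum is 3 at row 2 (w2 leaves); pivot element 5.
Divide row 2 by 5; eliminate column b from the other rows.
Row 1 update in column c: 2 − 0·(1/5) = 2.

2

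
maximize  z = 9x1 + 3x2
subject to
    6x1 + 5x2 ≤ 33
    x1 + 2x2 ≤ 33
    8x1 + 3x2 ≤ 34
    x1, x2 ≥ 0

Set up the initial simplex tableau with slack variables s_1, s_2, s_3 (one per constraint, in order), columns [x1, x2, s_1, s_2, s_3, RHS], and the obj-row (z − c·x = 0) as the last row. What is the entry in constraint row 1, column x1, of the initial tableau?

6

Constraint 1 has coefficient 6 on x1.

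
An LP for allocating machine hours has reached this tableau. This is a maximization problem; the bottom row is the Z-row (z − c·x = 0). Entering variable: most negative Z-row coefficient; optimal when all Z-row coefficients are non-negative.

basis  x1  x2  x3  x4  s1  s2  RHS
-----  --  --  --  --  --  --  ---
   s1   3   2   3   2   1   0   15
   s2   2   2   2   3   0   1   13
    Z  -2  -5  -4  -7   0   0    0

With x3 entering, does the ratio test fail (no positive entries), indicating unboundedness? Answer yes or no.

Column x3 has positive entries in row(s) 1, 2, so the ratio test bounds it — not unbounded.

no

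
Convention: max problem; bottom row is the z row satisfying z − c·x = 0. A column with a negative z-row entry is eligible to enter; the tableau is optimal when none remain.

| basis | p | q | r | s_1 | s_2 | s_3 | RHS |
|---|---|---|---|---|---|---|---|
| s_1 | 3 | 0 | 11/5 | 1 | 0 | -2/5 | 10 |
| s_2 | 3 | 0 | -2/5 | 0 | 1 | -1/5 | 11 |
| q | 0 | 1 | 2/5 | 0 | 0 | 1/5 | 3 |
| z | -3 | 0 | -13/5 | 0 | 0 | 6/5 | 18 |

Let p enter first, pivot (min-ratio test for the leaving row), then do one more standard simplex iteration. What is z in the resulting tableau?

Ratio test on column p — row 1: 10/3 = 10/3; row 2: 11/3 = 11/3; row 3: entry 0 ≤ 0. Minimum is 10/3 at row 1 (s_1 leaves); pivot element 3.
Pivot on row 1; the z-row RHS becomes 18 − (-3)·(10/3) = 28.
Next entering variable (most negative z-row entry -2/5): r.
Ratio test on column r — row 1: (10/3)/(11/15) = 50/11; row 2: entry -13/5 ≤ 0; row 3: 3/(2/5) = 15/2. Minimum is 50/11 at row 1 (p leaves); pivot element 11/15.
After the second pivot the z-row RHS is 28 − (-2/5)·(50/11) = 328/11.

328/11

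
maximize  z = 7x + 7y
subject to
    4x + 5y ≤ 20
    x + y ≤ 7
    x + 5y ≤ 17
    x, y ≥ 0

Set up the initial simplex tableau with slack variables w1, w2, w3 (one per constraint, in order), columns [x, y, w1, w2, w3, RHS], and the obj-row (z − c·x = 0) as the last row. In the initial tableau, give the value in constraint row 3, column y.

5

Constraint 3 has coefficient 5 on y.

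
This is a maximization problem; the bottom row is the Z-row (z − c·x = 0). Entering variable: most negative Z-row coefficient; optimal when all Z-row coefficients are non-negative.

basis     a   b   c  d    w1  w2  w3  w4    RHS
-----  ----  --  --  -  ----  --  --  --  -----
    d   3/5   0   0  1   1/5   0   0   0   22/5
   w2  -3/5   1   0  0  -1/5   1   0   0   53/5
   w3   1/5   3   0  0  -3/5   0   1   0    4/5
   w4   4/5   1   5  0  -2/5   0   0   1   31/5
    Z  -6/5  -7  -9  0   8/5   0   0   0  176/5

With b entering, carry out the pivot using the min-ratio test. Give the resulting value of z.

Ratio test on column b — row 1: entry 0 ≤ 0; row 2: (53/5)/1 = 53/5; row 3: (4/5)/3 = 4/15; row 4: (31/5)/1 = 31/5. Minimum is 4/15 at row 3 (w3 leaves); pivot element 3.
Pivot on row 3; the Z-row RHS becomes 176/5 − (-7)·(4/15) = 556/15.

556/15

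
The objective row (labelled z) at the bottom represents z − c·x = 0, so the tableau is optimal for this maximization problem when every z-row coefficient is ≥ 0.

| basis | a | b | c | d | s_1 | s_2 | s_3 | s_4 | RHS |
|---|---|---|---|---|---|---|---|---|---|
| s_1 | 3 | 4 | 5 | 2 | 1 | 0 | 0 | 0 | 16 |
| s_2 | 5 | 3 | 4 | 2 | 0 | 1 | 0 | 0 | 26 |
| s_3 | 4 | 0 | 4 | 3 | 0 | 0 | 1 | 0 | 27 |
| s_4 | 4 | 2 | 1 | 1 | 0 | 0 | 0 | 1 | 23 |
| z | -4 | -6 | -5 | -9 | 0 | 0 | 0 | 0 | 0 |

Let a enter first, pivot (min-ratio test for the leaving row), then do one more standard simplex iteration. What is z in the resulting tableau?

Ratio test on column a — row 1: 16/3 = 16/3; row 2: 26/5 = 26/5; row 3: 27/4 = 27/4; row 4: 23/4 = 23/4. Minimum is 26/5 at row 2 (s_2 leaves); pivot element 5.
Pivot on row 2; the z-row RHS becomes 0 − (-4)·(26/5) = 104/5.
Next entering variable (most negative z-row entry -37/5): d.
Ratio test on column d — row 1: (2/5)/(4/5) = 1/2; row 2: (26/5)/(2/5) = 13; row 3: (31/5)/(7/5) = 31/7; row 4: entry -3/5 ≤ 0. Minimum is 1/2 at row 1 (s_1 leaves); pivot element 4/5.
After the second pivot the z-row RHS is 104/5 − (-37/5)·(1/2) = 49/2.

49/2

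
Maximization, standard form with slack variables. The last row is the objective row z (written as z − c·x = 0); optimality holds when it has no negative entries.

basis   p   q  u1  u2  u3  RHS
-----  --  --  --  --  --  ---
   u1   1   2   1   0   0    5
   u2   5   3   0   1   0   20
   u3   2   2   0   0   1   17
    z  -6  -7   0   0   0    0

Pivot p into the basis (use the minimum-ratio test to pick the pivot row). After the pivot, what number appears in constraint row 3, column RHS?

9

Ratio test on column p — row 1: 5/1 = 5; row 2: 20/5 = 4; row 3: 17/2 = 17/2. Minimum is 4 at row 2 (u2 leaves); pivot element 5.
Divide row 2 by 5; eliminate column p from the other rows.
Row 3 update in column RHS: 17 − 2·4 = 9.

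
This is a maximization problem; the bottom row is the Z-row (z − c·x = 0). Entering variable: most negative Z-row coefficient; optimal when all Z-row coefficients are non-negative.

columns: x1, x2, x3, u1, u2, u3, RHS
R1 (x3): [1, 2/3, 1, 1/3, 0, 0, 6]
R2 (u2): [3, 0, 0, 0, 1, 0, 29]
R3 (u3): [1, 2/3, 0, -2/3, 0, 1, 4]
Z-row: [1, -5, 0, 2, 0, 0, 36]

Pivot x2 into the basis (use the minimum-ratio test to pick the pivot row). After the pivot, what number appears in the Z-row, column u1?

-3

Ratio test on column x2 — row 1: 6/(2/3) = 9; row 2: entry 0 ≤ 0; row 3: 4/(2/3) = 6. Minimum is 6 at row 3 (u3 leaves); pivot element 2/3.
Divide row 3 by 2/3; eliminate column x2 from the other rows.
Z-row update in column u1: 2 − (-5)·(-1) = -3.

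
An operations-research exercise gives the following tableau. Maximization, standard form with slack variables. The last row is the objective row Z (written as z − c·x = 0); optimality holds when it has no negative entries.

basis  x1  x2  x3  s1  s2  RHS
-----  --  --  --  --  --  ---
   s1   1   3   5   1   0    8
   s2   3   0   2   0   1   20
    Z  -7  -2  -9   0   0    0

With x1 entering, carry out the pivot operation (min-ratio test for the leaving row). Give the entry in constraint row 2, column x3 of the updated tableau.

Ratio test on column x1 — row 1: 8/1 = 8; row 2: 20/3 = 20/3. Minimum is 20/3 at row 2 (s2 leaves); pivot element 3.
Divide row 2 by 3; eliminate column x1 from the other rows.
In the new row 2, the x3 entry is the old entry divided by the pivot: 2/3 = 2/3.

2/3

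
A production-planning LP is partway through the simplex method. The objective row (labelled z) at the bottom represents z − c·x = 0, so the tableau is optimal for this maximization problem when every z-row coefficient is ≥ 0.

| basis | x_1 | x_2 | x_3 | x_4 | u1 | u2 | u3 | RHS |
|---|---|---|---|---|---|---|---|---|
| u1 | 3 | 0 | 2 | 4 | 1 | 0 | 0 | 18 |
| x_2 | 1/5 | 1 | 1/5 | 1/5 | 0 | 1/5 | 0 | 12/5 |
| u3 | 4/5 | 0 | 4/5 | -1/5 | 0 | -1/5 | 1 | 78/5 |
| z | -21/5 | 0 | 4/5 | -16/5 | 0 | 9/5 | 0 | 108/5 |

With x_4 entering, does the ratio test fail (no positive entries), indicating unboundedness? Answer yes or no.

Column x_4 has positive entries in row(s) 1, 2, so the ratio test bounds it — not unbounded.

no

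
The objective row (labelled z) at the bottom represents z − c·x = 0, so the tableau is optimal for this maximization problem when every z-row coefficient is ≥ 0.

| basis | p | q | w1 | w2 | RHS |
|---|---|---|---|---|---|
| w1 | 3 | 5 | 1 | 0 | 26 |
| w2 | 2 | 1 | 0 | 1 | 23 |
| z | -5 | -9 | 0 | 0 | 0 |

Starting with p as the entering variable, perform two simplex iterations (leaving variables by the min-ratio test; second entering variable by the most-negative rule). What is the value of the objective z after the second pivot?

234/5

Ratio test on column p — row 1: 26/3 = 26/3; row 2: 23/2 = 23/2. Minimum is 26/3 at row 1 (w1 leaves); pivot element 3.
Pivot on row 1; the z-row RHS becomes 0 − (-5)·(26/3) = 130/3.
Next entering variable (most negative z-row entry -2/3): q.
Ratio test on column q — row 1: (26/3)/(5/3) = 26/5; row 2: entry -7/3 ≤ 0. Minimum is 26/5 at row 1 (p leaves); pivot element 5/3.
After the second pivot the z-row RHS is 130/3 − (-2/3)·(26/5) = 234/5.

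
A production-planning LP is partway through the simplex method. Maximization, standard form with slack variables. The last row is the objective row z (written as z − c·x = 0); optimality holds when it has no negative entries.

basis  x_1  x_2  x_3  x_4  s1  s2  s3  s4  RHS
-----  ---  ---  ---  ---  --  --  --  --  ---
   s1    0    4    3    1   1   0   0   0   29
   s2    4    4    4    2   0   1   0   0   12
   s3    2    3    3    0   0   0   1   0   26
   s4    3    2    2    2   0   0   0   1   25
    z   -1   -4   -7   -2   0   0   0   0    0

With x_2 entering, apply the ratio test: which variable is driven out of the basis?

Column x_2 entries and ratios — s1: 29/4 = 29/4; s2: 12/4 = 3; s3: 26/3 = 26/3; s4: 25/2 = 25/2.
Smallest ratio is 3 in the row of s2, so s2 leaves.

s2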